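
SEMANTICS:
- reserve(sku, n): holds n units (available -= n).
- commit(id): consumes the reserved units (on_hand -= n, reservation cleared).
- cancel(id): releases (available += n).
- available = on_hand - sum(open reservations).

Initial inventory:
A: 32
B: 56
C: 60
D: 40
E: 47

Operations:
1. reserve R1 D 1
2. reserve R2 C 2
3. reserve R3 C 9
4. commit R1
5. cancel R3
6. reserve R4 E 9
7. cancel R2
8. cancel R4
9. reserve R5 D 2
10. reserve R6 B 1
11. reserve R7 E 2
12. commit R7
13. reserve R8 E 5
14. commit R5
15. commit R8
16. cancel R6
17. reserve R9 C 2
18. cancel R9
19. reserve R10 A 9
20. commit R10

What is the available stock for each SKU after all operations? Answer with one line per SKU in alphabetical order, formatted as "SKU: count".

Step 1: reserve R1 D 1 -> on_hand[A=32 B=56 C=60 D=40 E=47] avail[A=32 B=56 C=60 D=39 E=47] open={R1}
Step 2: reserve R2 C 2 -> on_hand[A=32 B=56 C=60 D=40 E=47] avail[A=32 B=56 C=58 D=39 E=47] open={R1,R2}
Step 3: reserve R3 C 9 -> on_hand[A=32 B=56 C=60 D=40 E=47] avail[A=32 B=56 C=49 D=39 E=47] open={R1,R2,R3}
Step 4: commit R1 -> on_hand[A=32 B=56 C=60 D=39 E=47] avail[A=32 B=56 C=49 D=39 E=47] open={R2,R3}
Step 5: cancel R3 -> on_hand[A=32 B=56 C=60 D=39 E=47] avail[A=32 B=56 C=58 D=39 E=47] open={R2}
Step 6: reserve R4 E 9 -> on_hand[A=32 B=56 C=60 D=39 E=47] avail[A=32 B=56 C=58 D=39 E=38] open={R2,R4}
Step 7: cancel R2 -> on_hand[A=32 B=56 C=60 D=39 E=47] avail[A=32 B=56 C=60 D=39 E=38] open={R4}
Step 8: cancel R4 -> on_hand[A=32 B=56 C=60 D=39 E=47] avail[A=32 B=56 C=60 D=39 E=47] open={}
Step 9: reserve R5 D 2 -> on_hand[A=32 B=56 C=60 D=39 E=47] avail[A=32 B=56 C=60 D=37 E=47] open={R5}
Step 10: reserve R6 B 1 -> on_hand[A=32 B=56 C=60 D=39 E=47] avail[A=32 B=55 C=60 D=37 E=47] open={R5,R6}
Step 11: reserve R7 E 2 -> on_hand[A=32 B=56 C=60 D=39 E=47] avail[A=32 B=55 C=60 D=37 E=45] open={R5,R6,R7}
Step 12: commit R7 -> on_hand[A=32 B=56 C=60 D=39 E=45] avail[A=32 B=55 C=60 D=37 E=45] open={R5,R6}
Step 13: reserve R8 E 5 -> on_hand[A=32 B=56 C=60 D=39 E=45] avail[A=32 B=55 C=60 D=37 E=40] open={R5,R6,R8}
Step 14: commit R5 -> on_hand[A=32 B=56 C=60 D=37 E=45] avail[A=32 B=55 C=60 D=37 E=40] open={R6,R8}
Step 15: commit R8 -> on_hand[A=32 B=56 C=60 D=37 E=40] avail[A=32 B=55 C=60 D=37 E=40] open={R6}
Step 16: cancel R6 -> on_hand[A=32 B=56 C=60 D=37 E=40] avail[A=32 B=56 C=60 D=37 E=40] open={}
Step 17: reserve R9 C 2 -> on_hand[A=32 B=56 C=60 D=37 E=40] avail[A=32 B=56 C=58 D=37 E=40] open={R9}
Step 18: cancel R9 -> on_hand[A=32 B=56 C=60 D=37 E=40] avail[A=32 B=56 C=60 D=37 E=40] open={}
Step 19: reserve R10 A 9 -> on_hand[A=32 B=56 C=60 D=37 E=40] avail[A=23 B=56 C=60 D=37 E=40] open={R10}
Step 20: commit R10 -> on_hand[A=23 B=56 C=60 D=37 E=40] avail[A=23 B=56 C=60 D=37 E=40] open={}

Answer: A: 23
B: 56
C: 60
D: 37
E: 40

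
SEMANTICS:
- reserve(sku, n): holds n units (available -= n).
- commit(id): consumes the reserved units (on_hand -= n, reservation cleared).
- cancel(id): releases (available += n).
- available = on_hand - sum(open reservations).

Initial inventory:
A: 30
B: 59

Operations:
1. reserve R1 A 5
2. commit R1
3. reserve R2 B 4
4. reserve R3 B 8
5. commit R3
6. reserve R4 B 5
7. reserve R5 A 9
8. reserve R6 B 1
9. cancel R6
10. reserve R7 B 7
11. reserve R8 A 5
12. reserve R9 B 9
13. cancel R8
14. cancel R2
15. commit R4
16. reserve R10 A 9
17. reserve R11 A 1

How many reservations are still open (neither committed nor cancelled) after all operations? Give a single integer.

Step 1: reserve R1 A 5 -> on_hand[A=30 B=59] avail[A=25 B=59] open={R1}
Step 2: commit R1 -> on_hand[A=25 B=59] avail[A=25 B=59] open={}
Step 3: reserve R2 B 4 -> on_hand[A=25 B=59] avail[A=25 B=55] open={R2}
Step 4: reserve R3 B 8 -> on_hand[A=25 B=59] avail[A=25 B=47] open={R2,R3}
Step 5: commit R3 -> on_hand[A=25 B=51] avail[A=25 B=47] open={R2}
Step 6: reserve R4 B 5 -> on_hand[A=25 B=51] avail[A=25 B=42] open={R2,R4}
Step 7: reserve R5 A 9 -> on_hand[A=25 B=51] avail[A=16 B=42] open={R2,R4,R5}
Step 8: reserve R6 B 1 -> on_hand[A=25 B=51] avail[A=16 B=41] open={R2,R4,R5,R6}
Step 9: cancel R6 -> on_hand[A=25 B=51] avail[A=16 B=42] open={R2,R4,R5}
Step 10: reserve R7 B 7 -> on_hand[A=25 B=51] avail[A=16 B=35] open={R2,R4,R5,R7}
Step 11: reserve R8 A 5 -> on_hand[A=25 B=51] avail[A=11 B=35] open={R2,R4,R5,R7,R8}
Step 12: reserve R9 B 9 -> on_hand[A=25 B=51] avail[A=11 B=26] open={R2,R4,R5,R7,R8,R9}
Step 13: cancel R8 -> on_hand[A=25 B=51] avail[A=16 B=26] open={R2,R4,R5,R7,R9}
Step 14: cancel R2 -> on_hand[A=25 B=51] avail[A=16 B=30] open={R4,R5,R7,R9}
Step 15: commit R4 -> on_hand[A=25 B=46] avail[A=16 B=30] open={R5,R7,R9}
Step 16: reserve R10 A 9 -> on_hand[A=25 B=46] avail[A=7 B=30] open={R10,R5,R7,R9}
Step 17: reserve R11 A 1 -> on_hand[A=25 B=46] avail[A=6 B=30] open={R10,R11,R5,R7,R9}
Open reservations: ['R10', 'R11', 'R5', 'R7', 'R9'] -> 5

Answer: 5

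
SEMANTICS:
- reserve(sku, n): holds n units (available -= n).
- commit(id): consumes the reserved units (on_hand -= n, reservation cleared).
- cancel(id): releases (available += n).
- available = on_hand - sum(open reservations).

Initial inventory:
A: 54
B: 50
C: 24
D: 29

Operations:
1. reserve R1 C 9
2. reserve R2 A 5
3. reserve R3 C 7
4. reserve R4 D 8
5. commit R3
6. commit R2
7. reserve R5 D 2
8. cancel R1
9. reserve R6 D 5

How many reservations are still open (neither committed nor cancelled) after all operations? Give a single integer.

Answer: 3

Derivation:
Step 1: reserve R1 C 9 -> on_hand[A=54 B=50 C=24 D=29] avail[A=54 B=50 C=15 D=29] open={R1}
Step 2: reserve R2 A 5 -> on_hand[A=54 B=50 C=24 D=29] avail[A=49 B=50 C=15 D=29] open={R1,R2}
Step 3: reserve R3 C 7 -> on_hand[A=54 B=50 C=24 D=29] avail[A=49 B=50 C=8 D=29] open={R1,R2,R3}
Step 4: reserve R4 D 8 -> on_hand[A=54 B=50 C=24 D=29] avail[A=49 B=50 C=8 D=21] open={R1,R2,R3,R4}
Step 5: commit R3 -> on_hand[A=54 B=50 C=17 D=29] avail[A=49 B=50 C=8 D=21] open={R1,R2,R4}
Step 6: commit R2 -> on_hand[A=49 B=50 C=17 D=29] avail[A=49 B=50 C=8 D=21] open={R1,R4}
Step 7: reserve R5 D 2 -> on_hand[A=49 B=50 C=17 D=29] avail[A=49 B=50 C=8 D=19] open={R1,R4,R5}
Step 8: cancel R1 -> on_hand[A=49 B=50 C=17 D=29] avail[A=49 B=50 C=17 D=19] open={R4,R5}
Step 9: reserve R6 D 5 -> on_hand[A=49 B=50 C=17 D=29] avail[A=49 B=50 C=17 D=14] open={R4,R5,R6}
Open reservations: ['R4', 'R5', 'R6'] -> 3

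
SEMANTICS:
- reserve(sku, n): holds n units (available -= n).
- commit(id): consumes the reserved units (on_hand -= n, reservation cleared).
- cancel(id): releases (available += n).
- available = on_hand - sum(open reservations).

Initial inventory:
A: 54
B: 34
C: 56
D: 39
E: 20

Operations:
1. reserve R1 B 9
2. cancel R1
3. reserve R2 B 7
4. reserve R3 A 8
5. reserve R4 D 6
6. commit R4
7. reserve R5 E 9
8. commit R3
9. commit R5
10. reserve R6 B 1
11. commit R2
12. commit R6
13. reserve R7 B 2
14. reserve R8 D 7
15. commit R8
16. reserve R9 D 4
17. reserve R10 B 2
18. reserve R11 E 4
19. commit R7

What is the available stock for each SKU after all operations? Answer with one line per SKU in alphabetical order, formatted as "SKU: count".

Answer: A: 46
B: 22
C: 56
D: 22
E: 7

Derivation:
Step 1: reserve R1 B 9 -> on_hand[A=54 B=34 C=56 D=39 E=20] avail[A=54 B=25 C=56 D=39 E=20] open={R1}
Step 2: cancel R1 -> on_hand[A=54 B=34 C=56 D=39 E=20] avail[A=54 B=34 C=56 D=39 E=20] open={}
Step 3: reserve R2 B 7 -> on_hand[A=54 B=34 C=56 D=39 E=20] avail[A=54 B=27 C=56 D=39 E=20] open={R2}
Step 4: reserve R3 A 8 -> on_hand[A=54 B=34 C=56 D=39 E=20] avail[A=46 B=27 C=56 D=39 E=20] open={R2,R3}
Step 5: reserve R4 D 6 -> on_hand[A=54 B=34 C=56 D=39 E=20] avail[A=46 B=27 C=56 D=33 E=20] open={R2,R3,R4}
Step 6: commit R4 -> on_hand[A=54 B=34 C=56 D=33 E=20] avail[A=46 B=27 C=56 D=33 E=20] open={R2,R3}
Step 7: reserve R5 E 9 -> on_hand[A=54 B=34 C=56 D=33 E=20] avail[A=46 B=27 C=56 D=33 E=11] open={R2,R3,R5}
Step 8: commit R3 -> on_hand[A=46 B=34 C=56 D=33 E=20] avail[A=46 B=27 C=56 D=33 E=11] open={R2,R5}
Step 9: commit R5 -> on_hand[A=46 B=34 C=56 D=33 E=11] avail[A=46 B=27 C=56 D=33 E=11] open={R2}
Step 10: reserve R6 B 1 -> on_hand[A=46 B=34 C=56 D=33 E=11] avail[A=46 B=26 C=56 D=33 E=11] open={R2,R6}
Step 11: commit R2 -> on_hand[A=46 B=27 C=56 D=33 E=11] avail[A=46 B=26 C=56 D=33 E=11] open={R6}
Step 12: commit R6 -> on_hand[A=46 B=26 C=56 D=33 E=11] avail[A=46 B=26 C=56 D=33 E=11] open={}
Step 13: reserve R7 B 2 -> on_hand[A=46 B=26 C=56 D=33 E=11] avail[A=46 B=24 C=56 D=33 E=11] open={R7}
Step 14: reserve R8 D 7 -> on_hand[A=46 B=26 C=56 D=33 E=11] avail[A=46 B=24 C=56 D=26 E=11] open={R7,R8}
Step 15: commit R8 -> on_hand[A=46 B=26 C=56 D=26 E=11] avail[A=46 B=24 C=56 D=26 E=11] open={R7}
Step 16: reserve R9 D 4 -> on_hand[A=46 B=26 C=56 D=26 E=11] avail[A=46 B=24 C=56 D=22 E=11] open={R7,R9}
Step 17: reserve R10 B 2 -> on_hand[A=46 B=26 C=56 D=26 E=11] avail[A=46 B=22 C=56 D=22 E=11] open={R10,R7,R9}
Step 18: reserve R11 E 4 -> on_hand[A=46 B=26 C=56 D=26 E=11] avail[A=46 B=22 C=56 D=22 E=7] open={R10,R11,R7,R9}
Step 19: commit R7 -> on_hand[A=46 B=24 C=56 D=26 E=11] avail[A=46 B=22 C=56 D=22 E=7] open={R10,R11,R9}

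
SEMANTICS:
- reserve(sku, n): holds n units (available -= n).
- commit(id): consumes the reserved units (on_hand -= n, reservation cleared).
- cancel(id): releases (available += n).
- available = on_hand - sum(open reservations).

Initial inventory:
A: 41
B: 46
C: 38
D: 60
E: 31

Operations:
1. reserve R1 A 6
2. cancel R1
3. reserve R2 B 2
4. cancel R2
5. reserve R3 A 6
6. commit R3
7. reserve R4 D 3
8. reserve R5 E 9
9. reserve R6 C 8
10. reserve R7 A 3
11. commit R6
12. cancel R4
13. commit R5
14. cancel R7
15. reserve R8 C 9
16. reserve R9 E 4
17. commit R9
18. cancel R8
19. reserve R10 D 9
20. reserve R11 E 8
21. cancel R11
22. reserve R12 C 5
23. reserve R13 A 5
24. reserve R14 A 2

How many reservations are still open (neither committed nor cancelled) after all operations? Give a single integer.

Answer: 4

Derivation:
Step 1: reserve R1 A 6 -> on_hand[A=41 B=46 C=38 D=60 E=31] avail[A=35 B=46 C=38 D=60 E=31] open={R1}
Step 2: cancel R1 -> on_hand[A=41 B=46 C=38 D=60 E=31] avail[A=41 B=46 C=38 D=60 E=31] open={}
Step 3: reserve R2 B 2 -> on_hand[A=41 B=46 C=38 D=60 E=31] avail[A=41 B=44 C=38 D=60 E=31] open={R2}
Step 4: cancel R2 -> on_hand[A=41 B=46 C=38 D=60 E=31] avail[A=41 B=46 C=38 D=60 E=31] open={}
Step 5: reserve R3 A 6 -> on_hand[A=41 B=46 C=38 D=60 E=31] avail[A=35 B=46 C=38 D=60 E=31] open={R3}
Step 6: commit R3 -> on_hand[A=35 B=46 C=38 D=60 E=31] avail[A=35 B=46 C=38 D=60 E=31] open={}
Step 7: reserve R4 D 3 -> on_hand[A=35 B=46 C=38 D=60 E=31] avail[A=35 B=46 C=38 D=57 E=31] open={R4}
Step 8: reserve R5 E 9 -> on_hand[A=35 B=46 C=38 D=60 E=31] avail[A=35 B=46 C=38 D=57 E=22] open={R4,R5}
Step 9: reserve R6 C 8 -> on_hand[A=35 B=46 C=38 D=60 E=31] avail[A=35 B=46 C=30 D=57 E=22] open={R4,R5,R6}
Step 10: reserve R7 A 3 -> on_hand[A=35 B=46 C=38 D=60 E=31] avail[A=32 B=46 C=30 D=57 E=22] open={R4,R5,R6,R7}
Step 11: commit R6 -> on_hand[A=35 B=46 C=30 D=60 E=31] avail[A=32 B=46 C=30 D=57 E=22] open={R4,R5,R7}
Step 12: cancel R4 -> on_hand[A=35 B=46 C=30 D=60 E=31] avail[A=32 B=46 C=30 D=60 E=22] open={R5,R7}
Step 13: commit R5 -> on_hand[A=35 B=46 C=30 D=60 E=22] avail[A=32 B=46 C=30 D=60 E=22] open={R7}
Step 14: cancel R7 -> on_hand[A=35 B=46 C=30 D=60 E=22] avail[A=35 B=46 C=30 D=60 E=22] open={}
Step 15: reserve R8 C 9 -> on_hand[A=35 B=46 C=30 D=60 E=22] avail[A=35 B=46 C=21 D=60 E=22] open={R8}
Step 16: reserve R9 E 4 -> on_hand[A=35 B=46 C=30 D=60 E=22] avail[A=35 B=46 C=21 D=60 E=18] open={R8,R9}
Step 17: commit R9 -> on_hand[A=35 B=46 C=30 D=60 E=18] avail[A=35 B=46 C=21 D=60 E=18] open={R8}
Step 18: cancel R8 -> on_hand[A=35 B=46 C=30 D=60 E=18] avail[A=35 B=46 C=30 D=60 E=18] open={}
Step 19: reserve R10 D 9 -> on_hand[A=35 B=46 C=30 D=60 E=18] avail[A=35 B=46 C=30 D=51 E=18] open={R10}
Step 20: reserve R11 E 8 -> on_hand[A=35 B=46 C=30 D=60 E=18] avail[A=35 B=46 C=30 D=51 E=10] open={R10,R11}
Step 21: cancel R11 -> on_hand[A=35 B=46 C=30 D=60 E=18] avail[A=35 B=46 C=30 D=51 E=18] open={R10}
Step 22: reserve R12 C 5 -> on_hand[A=35 B=46 C=30 D=60 E=18] avail[A=35 B=46 C=25 D=51 E=18] open={R10,R12}
Step 23: reserve R13 A 5 -> on_hand[A=35 B=46 C=30 D=60 E=18] avail[A=30 B=46 C=25 D=51 E=18] open={R10,R12,R13}
Step 24: reserve R14 A 2 -> on_hand[A=35 B=46 C=30 D=60 E=18] avail[A=28 B=46 C=25 D=51 E=18] open={R10,R12,R13,R14}
Open reservations: ['R10', 'R12', 'R13', 'R14'] -> 4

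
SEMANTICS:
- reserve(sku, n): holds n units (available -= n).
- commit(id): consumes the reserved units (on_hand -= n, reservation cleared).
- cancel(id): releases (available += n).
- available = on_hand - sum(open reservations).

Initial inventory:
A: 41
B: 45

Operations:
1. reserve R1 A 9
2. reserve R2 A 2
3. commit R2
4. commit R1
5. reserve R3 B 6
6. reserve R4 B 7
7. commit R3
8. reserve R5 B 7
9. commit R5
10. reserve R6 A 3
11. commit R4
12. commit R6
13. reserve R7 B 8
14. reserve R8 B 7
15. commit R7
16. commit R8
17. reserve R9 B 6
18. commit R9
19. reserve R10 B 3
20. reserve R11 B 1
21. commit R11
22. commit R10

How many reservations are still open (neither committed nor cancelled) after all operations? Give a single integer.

Answer: 0

Derivation:
Step 1: reserve R1 A 9 -> on_hand[A=41 B=45] avail[A=32 B=45] open={R1}
Step 2: reserve R2 A 2 -> on_hand[A=41 B=45] avail[A=30 B=45] open={R1,R2}
Step 3: commit R2 -> on_hand[A=39 B=45] avail[A=30 B=45] open={R1}
Step 4: commit R1 -> on_hand[A=30 B=45] avail[A=30 B=45] open={}
Step 5: reserve R3 B 6 -> on_hand[A=30 B=45] avail[A=30 B=39] open={R3}
Step 6: reserve R4 B 7 -> on_hand[A=30 B=45] avail[A=30 B=32] open={R3,R4}
Step 7: commit R3 -> on_hand[A=30 B=39] avail[A=30 B=32] open={R4}
Step 8: reserve R5 B 7 -> on_hand[A=30 B=39] avail[A=30 B=25] open={R4,R5}
Step 9: commit R5 -> on_hand[A=30 B=32] avail[A=30 B=25] open={R4}
Step 10: reserve R6 A 3 -> on_hand[A=30 B=32] avail[A=27 B=25] open={R4,R6}
Step 11: commit R4 -> on_hand[A=30 B=25] avail[A=27 B=25] open={R6}
Step 12: commit R6 -> on_hand[A=27 B=25] avail[A=27 B=25] open={}
Step 13: reserve R7 B 8 -> on_hand[A=27 B=25] avail[A=27 B=17] open={R7}
Step 14: reserve R8 B 7 -> on_hand[A=27 B=25] avail[A=27 B=10] open={R7,R8}
Step 15: commit R7 -> on_hand[A=27 B=17] avail[A=27 B=10] open={R8}
Step 16: commit R8 -> on_hand[A=27 B=10] avail[A=27 B=10] open={}
Step 17: reserve R9 B 6 -> on_hand[A=27 B=10] avail[A=27 B=4] open={R9}
Step 18: commit R9 -> on_hand[A=27 B=4] avail[A=27 B=4] open={}
Step 19: reserve R10 B 3 -> on_hand[A=27 B=4] avail[A=27 B=1] open={R10}
Step 20: reserve R11 B 1 -> on_hand[A=27 B=4] avail[A=27 B=0] open={R10,R11}
Step 21: commit R11 -> on_hand[A=27 B=3] avail[A=27 B=0] open={R10}
Step 22: commit R10 -> on_hand[A=27 B=0] avail[A=27 B=0] open={}
Open reservations: [] -> 0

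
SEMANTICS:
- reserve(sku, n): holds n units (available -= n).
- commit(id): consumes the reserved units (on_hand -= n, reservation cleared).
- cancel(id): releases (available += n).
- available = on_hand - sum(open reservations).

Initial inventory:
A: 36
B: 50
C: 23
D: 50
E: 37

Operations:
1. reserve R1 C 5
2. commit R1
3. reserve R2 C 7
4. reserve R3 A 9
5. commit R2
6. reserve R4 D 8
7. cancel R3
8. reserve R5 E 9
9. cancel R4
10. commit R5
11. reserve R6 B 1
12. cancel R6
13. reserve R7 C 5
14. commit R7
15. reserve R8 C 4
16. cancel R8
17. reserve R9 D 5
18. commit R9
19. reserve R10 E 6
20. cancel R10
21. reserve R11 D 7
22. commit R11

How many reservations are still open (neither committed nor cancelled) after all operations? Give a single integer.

Step 1: reserve R1 C 5 -> on_hand[A=36 B=50 C=23 D=50 E=37] avail[A=36 B=50 C=18 D=50 E=37] open={R1}
Step 2: commit R1 -> on_hand[A=36 B=50 C=18 D=50 E=37] avail[A=36 B=50 C=18 D=50 E=37] open={}
Step 3: reserve R2 C 7 -> on_hand[A=36 B=50 C=18 D=50 E=37] avail[A=36 B=50 C=11 D=50 E=37] open={R2}
Step 4: reserve R3 A 9 -> on_hand[A=36 B=50 C=18 D=50 E=37] avail[A=27 B=50 C=11 D=50 E=37] open={R2,R3}
Step 5: commit R2 -> on_hand[A=36 B=50 C=11 D=50 E=37] avail[A=27 B=50 C=11 D=50 E=37] open={R3}
Step 6: reserve R4 D 8 -> on_hand[A=36 B=50 C=11 D=50 E=37] avail[A=27 B=50 C=11 D=42 E=37] open={R3,R4}
Step 7: cancel R3 -> on_hand[A=36 B=50 C=11 D=50 E=37] avail[A=36 B=50 C=11 D=42 E=37] open={R4}
Step 8: reserve R5 E 9 -> on_hand[A=36 B=50 C=11 D=50 E=37] avail[A=36 B=50 C=11 D=42 E=28] open={R4,R5}
Step 9: cancel R4 -> on_hand[A=36 B=50 C=11 D=50 E=37] avail[A=36 B=50 C=11 D=50 E=28] open={R5}
Step 10: commit R5 -> on_hand[A=36 B=50 C=11 D=50 E=28] avail[A=36 B=50 C=11 D=50 E=28] open={}
Step 11: reserve R6 B 1 -> on_hand[A=36 B=50 C=11 D=50 E=28] avail[A=36 B=49 C=11 D=50 E=28] open={R6}
Step 12: cancel R6 -> on_hand[A=36 B=50 C=11 D=50 E=28] avail[A=36 B=50 C=11 D=50 E=28] open={}
Step 13: reserve R7 C 5 -> on_hand[A=36 B=50 C=11 D=50 E=28] avail[A=36 B=50 C=6 D=50 E=28] open={R7}
Step 14: commit R7 -> on_hand[A=36 B=50 C=6 D=50 E=28] avail[A=36 B=50 C=6 D=50 E=28] open={}
Step 15: reserve R8 C 4 -> on_hand[A=36 B=50 C=6 D=50 E=28] avail[A=36 B=50 C=2 D=50 E=28] open={R8}
Step 16: cancel R8 -> on_hand[A=36 B=50 C=6 D=50 E=28] avail[A=36 B=50 C=6 D=50 E=28] open={}
Step 17: reserve R9 D 5 -> on_hand[A=36 B=50 C=6 D=50 E=28] avail[A=36 B=50 C=6 D=45 E=28] open={R9}
Step 18: commit R9 -> on_hand[A=36 B=50 C=6 D=45 E=28] avail[A=36 B=50 C=6 D=45 E=28] open={}
Step 19: reserve R10 E 6 -> on_hand[A=36 B=50 C=6 D=45 E=28] avail[A=36 B=50 C=6 D=45 E=22] open={R10}
Step 20: cancel R10 -> on_hand[A=36 B=50 C=6 D=45 E=28] avail[A=36 B=50 C=6 D=45 E=28] open={}
Step 21: reserve R11 D 7 -> on_hand[A=36 B=50 C=6 D=45 E=28] avail[A=36 B=50 C=6 D=38 E=28] open={R11}
Step 22: commit R11 -> on_hand[A=36 B=50 C=6 D=38 E=28] avail[A=36 B=50 C=6 D=38 E=28] open={}
Open reservations: [] -> 0

Answer: 0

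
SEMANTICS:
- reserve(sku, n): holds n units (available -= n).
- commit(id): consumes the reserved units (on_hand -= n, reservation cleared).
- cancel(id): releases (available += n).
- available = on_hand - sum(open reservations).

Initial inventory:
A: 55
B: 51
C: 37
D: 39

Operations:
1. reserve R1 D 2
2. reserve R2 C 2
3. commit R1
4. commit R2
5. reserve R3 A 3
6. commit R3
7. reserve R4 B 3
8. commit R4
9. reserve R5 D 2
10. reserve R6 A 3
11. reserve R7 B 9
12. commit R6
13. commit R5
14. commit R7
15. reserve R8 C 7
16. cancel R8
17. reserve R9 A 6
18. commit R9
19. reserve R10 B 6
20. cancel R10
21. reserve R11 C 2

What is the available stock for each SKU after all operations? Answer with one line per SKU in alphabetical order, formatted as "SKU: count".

Answer: A: 43
B: 39
C: 33
D: 35

Derivation:
Step 1: reserve R1 D 2 -> on_hand[A=55 B=51 C=37 D=39] avail[A=55 B=51 C=37 D=37] open={R1}
Step 2: reserve R2 C 2 -> on_hand[A=55 B=51 C=37 D=39] avail[A=55 B=51 C=35 D=37] open={R1,R2}
Step 3: commit R1 -> on_hand[A=55 B=51 C=37 D=37] avail[A=55 B=51 C=35 D=37] open={R2}
Step 4: commit R2 -> on_hand[A=55 B=51 C=35 D=37] avail[A=55 B=51 C=35 D=37] open={}
Step 5: reserve R3 A 3 -> on_hand[A=55 B=51 C=35 D=37] avail[A=52 B=51 C=35 D=37] open={R3}
Step 6: commit R3 -> on_hand[A=52 B=51 C=35 D=37] avail[A=52 B=51 C=35 D=37] open={}
Step 7: reserve R4 B 3 -> on_hand[A=52 B=51 C=35 D=37] avail[A=52 B=48 C=35 D=37] open={R4}
Step 8: commit R4 -> on_hand[A=52 B=48 C=35 D=37] avail[A=52 B=48 C=35 D=37] open={}
Step 9: reserve R5 D 2 -> on_hand[A=52 B=48 C=35 D=37] avail[A=52 B=48 C=35 D=35] open={R5}
Step 10: reserve R6 A 3 -> on_hand[A=52 B=48 C=35 D=37] avail[A=49 B=48 C=35 D=35] open={R5,R6}
Step 11: reserve R7 B 9 -> on_hand[A=52 B=48 C=35 D=37] avail[A=49 B=39 C=35 D=35] open={R5,R6,R7}
Step 12: commit R6 -> on_hand[A=49 B=48 C=35 D=37] avail[A=49 B=39 C=35 D=35] open={R5,R7}
Step 13: commit R5 -> on_hand[A=49 B=48 C=35 D=35] avail[A=49 B=39 C=35 D=35] open={R7}
Step 14: commit R7 -> on_hand[A=49 B=39 C=35 D=35] avail[A=49 B=39 C=35 D=35] open={}
Step 15: reserve R8 C 7 -> on_hand[A=49 B=39 C=35 D=35] avail[A=49 B=39 C=28 D=35] open={R8}
Step 16: cancel R8 -> on_hand[A=49 B=39 C=35 D=35] avail[A=49 B=39 C=35 D=35] open={}
Step 17: reserve R9 A 6 -> on_hand[A=49 B=39 C=35 D=35] avail[A=43 B=39 C=35 D=35] open={R9}
Step 18: commit R9 -> on_hand[A=43 B=39 C=35 D=35] avail[A=43 B=39 C=35 D=35] open={}
Step 19: reserve R10 B 6 -> on_hand[A=43 B=39 C=35 D=35] avail[A=43 B=33 C=35 D=35] open={R10}
Step 20: cancel R10 -> on_hand[A=43 B=39 C=35 D=35] avail[A=43 B=39 C=35 D=35] open={}
Step 21: reserve R11 C 2 -> on_hand[A=43 B=39 C=35 D=35] avail[A=43 B=39 C=33 D=35] open={R11}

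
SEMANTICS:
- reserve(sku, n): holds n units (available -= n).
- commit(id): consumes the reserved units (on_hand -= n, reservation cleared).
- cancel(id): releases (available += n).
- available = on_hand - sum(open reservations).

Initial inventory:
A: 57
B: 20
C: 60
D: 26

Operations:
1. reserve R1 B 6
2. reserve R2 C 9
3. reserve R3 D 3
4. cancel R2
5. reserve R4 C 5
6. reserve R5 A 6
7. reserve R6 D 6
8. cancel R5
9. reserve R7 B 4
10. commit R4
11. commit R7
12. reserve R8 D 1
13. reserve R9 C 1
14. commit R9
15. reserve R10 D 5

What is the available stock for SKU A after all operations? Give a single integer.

Step 1: reserve R1 B 6 -> on_hand[A=57 B=20 C=60 D=26] avail[A=57 B=14 C=60 D=26] open={R1}
Step 2: reserve R2 C 9 -> on_hand[A=57 B=20 C=60 D=26] avail[A=57 B=14 C=51 D=26] open={R1,R2}
Step 3: reserve R3 D 3 -> on_hand[A=57 B=20 C=60 D=26] avail[A=57 B=14 C=51 D=23] open={R1,R2,R3}
Step 4: cancel R2 -> on_hand[A=57 B=20 C=60 D=26] avail[A=57 B=14 C=60 D=23] open={R1,R3}
Step 5: reserve R4 C 5 -> on_hand[A=57 B=20 C=60 D=26] avail[A=57 B=14 C=55 D=23] open={R1,R3,R4}
Step 6: reserve R5 A 6 -> on_hand[A=57 B=20 C=60 D=26] avail[A=51 B=14 C=55 D=23] open={R1,R3,R4,R5}
Step 7: reserve R6 D 6 -> on_hand[A=57 B=20 C=60 D=26] avail[A=51 B=14 C=55 D=17] open={R1,R3,R4,R5,R6}
Step 8: cancel R5 -> on_hand[A=57 B=20 C=60 D=26] avail[A=57 B=14 C=55 D=17] open={R1,R3,R4,R6}
Step 9: reserve R7 B 4 -> on_hand[A=57 B=20 C=60 D=26] avail[A=57 B=10 C=55 D=17] open={R1,R3,R4,R6,R7}
Step 10: commit R4 -> on_hand[A=57 B=20 C=55 D=26] avail[A=57 B=10 C=55 D=17] open={R1,R3,R6,R7}
Step 11: commit R7 -> on_hand[A=57 B=16 C=55 D=26] avail[A=57 B=10 C=55 D=17] open={R1,R3,R6}
Step 12: reserve R8 D 1 -> on_hand[A=57 B=16 C=55 D=26] avail[A=57 B=10 C=55 D=16] open={R1,R3,R6,R8}
Step 13: reserve R9 C 1 -> on_hand[A=57 B=16 C=55 D=26] avail[A=57 B=10 C=54 D=16] open={R1,R3,R6,R8,R9}
Step 14: commit R9 -> on_hand[A=57 B=16 C=54 D=26] avail[A=57 B=10 C=54 D=16] open={R1,R3,R6,R8}
Step 15: reserve R10 D 5 -> on_hand[A=57 B=16 C=54 D=26] avail[A=57 B=10 C=54 D=11] open={R1,R10,R3,R6,R8}
Final available[A] = 57

Answer: 57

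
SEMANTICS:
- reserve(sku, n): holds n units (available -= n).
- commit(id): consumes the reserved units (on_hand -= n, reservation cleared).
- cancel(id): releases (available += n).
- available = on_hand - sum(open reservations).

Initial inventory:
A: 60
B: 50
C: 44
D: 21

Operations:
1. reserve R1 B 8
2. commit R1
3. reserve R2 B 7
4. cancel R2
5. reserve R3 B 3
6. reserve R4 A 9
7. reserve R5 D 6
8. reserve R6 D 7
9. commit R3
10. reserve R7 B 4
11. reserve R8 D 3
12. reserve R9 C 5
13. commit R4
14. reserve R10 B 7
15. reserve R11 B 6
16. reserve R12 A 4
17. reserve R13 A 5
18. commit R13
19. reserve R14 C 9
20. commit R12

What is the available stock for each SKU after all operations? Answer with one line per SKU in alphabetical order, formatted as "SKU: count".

Step 1: reserve R1 B 8 -> on_hand[A=60 B=50 C=44 D=21] avail[A=60 B=42 C=44 D=21] open={R1}
Step 2: commit R1 -> on_hand[A=60 B=42 C=44 D=21] avail[A=60 B=42 C=44 D=21] open={}
Step 3: reserve R2 B 7 -> on_hand[A=60 B=42 C=44 D=21] avail[A=60 B=35 C=44 D=21] open={R2}
Step 4: cancel R2 -> on_hand[A=60 B=42 C=44 D=21] avail[A=60 B=42 C=44 D=21] open={}
Step 5: reserve R3 B 3 -> on_hand[A=60 B=42 C=44 D=21] avail[A=60 B=39 C=44 D=21] open={R3}
Step 6: reserve R4 A 9 -> on_hand[A=60 B=42 C=44 D=21] avail[A=51 B=39 C=44 D=21] open={R3,R4}
Step 7: reserve R5 D 6 -> on_hand[A=60 B=42 C=44 D=21] avail[A=51 B=39 C=44 D=15] open={R3,R4,R5}
Step 8: reserve R6 D 7 -> on_hand[A=60 B=42 C=44 D=21] avail[A=51 B=39 C=44 D=8] open={R3,R4,R5,R6}
Step 9: commit R3 -> on_hand[A=60 B=39 C=44 D=21] avail[A=51 B=39 C=44 D=8] open={R4,R5,R6}
Step 10: reserve R7 B 4 -> on_hand[A=60 B=39 C=44 D=21] avail[A=51 B=35 C=44 D=8] open={R4,R5,R6,R7}
Step 11: reserve R8 D 3 -> on_hand[A=60 B=39 C=44 D=21] avail[A=51 B=35 C=44 D=5] open={R4,R5,R6,R7,R8}
Step 12: reserve R9 C 5 -> on_hand[A=60 B=39 C=44 D=21] avail[A=51 B=35 C=39 D=5] open={R4,R5,R6,R7,R8,R9}
Step 13: commit R4 -> on_hand[A=51 B=39 C=44 D=21] avail[A=51 B=35 C=39 D=5] open={R5,R6,R7,R8,R9}
Step 14: reserve R10 B 7 -> on_hand[A=51 B=39 C=44 D=21] avail[A=51 B=28 C=39 D=5] open={R10,R5,R6,R7,R8,R9}
Step 15: reserve R11 B 6 -> on_hand[A=51 B=39 C=44 D=21] avail[A=51 B=22 C=39 D=5] open={R10,R11,R5,R6,R7,R8,R9}
Step 16: reserve R12 A 4 -> on_hand[A=51 B=39 C=44 D=21] avail[A=47 B=22 C=39 D=5] open={R10,R11,R12,R5,R6,R7,R8,R9}
Step 17: reserve R13 A 5 -> on_hand[A=51 B=39 C=44 D=21] avail[A=42 B=22 C=39 D=5] open={R10,R11,R12,R13,R5,R6,R7,R8,R9}
Step 18: commit R13 -> on_hand[A=46 B=39 C=44 D=21] avail[A=42 B=22 C=39 D=5] open={R10,R11,R12,R5,R6,R7,R8,R9}
Step 19: reserve R14 C 9 -> on_hand[A=46 B=39 C=44 D=21] avail[A=42 B=22 C=30 D=5] open={R10,R11,R12,R14,R5,R6,R7,R8,R9}
Step 20: commit R12 -> on_hand[A=42 B=39 C=44 D=21] avail[A=42 B=22 C=30 D=5] open={R10,R11,R14,R5,R6,R7,R8,R9}

Answer: A: 42
B: 22
C: 30
D: 5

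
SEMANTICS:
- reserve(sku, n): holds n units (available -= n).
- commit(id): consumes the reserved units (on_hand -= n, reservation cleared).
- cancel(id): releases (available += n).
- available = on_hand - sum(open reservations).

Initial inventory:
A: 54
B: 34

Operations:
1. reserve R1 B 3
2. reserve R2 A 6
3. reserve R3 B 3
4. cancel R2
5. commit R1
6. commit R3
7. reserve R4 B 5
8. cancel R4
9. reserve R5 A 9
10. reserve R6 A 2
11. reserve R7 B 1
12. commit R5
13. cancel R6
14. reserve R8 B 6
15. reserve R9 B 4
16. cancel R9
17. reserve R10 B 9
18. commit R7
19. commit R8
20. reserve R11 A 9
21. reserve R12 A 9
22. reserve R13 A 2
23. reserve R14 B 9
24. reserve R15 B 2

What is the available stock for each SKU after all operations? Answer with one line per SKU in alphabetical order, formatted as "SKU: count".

Answer: A: 25
B: 1

Derivation:
Step 1: reserve R1 B 3 -> on_hand[A=54 B=34] avail[A=54 B=31] open={R1}
Step 2: reserve R2 A 6 -> on_hand[A=54 B=34] avail[A=48 B=31] open={R1,R2}
Step 3: reserve R3 B 3 -> on_hand[A=54 B=34] avail[A=48 B=28] open={R1,R2,R3}
Step 4: cancel R2 -> on_hand[A=54 B=34] avail[A=54 B=28] open={R1,R3}
Step 5: commit R1 -> on_hand[A=54 B=31] avail[A=54 B=28] open={R3}
Step 6: commit R3 -> on_hand[A=54 B=28] avail[A=54 B=28] open={}
Step 7: reserve R4 B 5 -> on_hand[A=54 B=28] avail[A=54 B=23] open={R4}
Step 8: cancel R4 -> on_hand[A=54 B=28] avail[A=54 B=28] open={}
Step 9: reserve R5 A 9 -> on_hand[A=54 B=28] avail[A=45 B=28] open={R5}
Step 10: reserve R6 A 2 -> on_hand[A=54 B=28] avail[A=43 B=28] open={R5,R6}
Step 11: reserve R7 B 1 -> on_hand[A=54 B=28] avail[A=43 B=27] open={R5,R6,R7}
Step 12: commit R5 -> on_hand[A=45 B=28] avail[A=43 B=27] open={R6,R7}
Step 13: cancel R6 -> on_hand[A=45 B=28] avail[A=45 B=27] open={R7}
Step 14: reserve R8 B 6 -> on_hand[A=45 B=28] avail[A=45 B=21] open={R7,R8}
Step 15: reserve R9 B 4 -> on_hand[A=45 B=28] avail[A=45 B=17] open={R7,R8,R9}
Step 16: cancel R9 -> on_hand[A=45 B=28] avail[A=45 B=21] open={R7,R8}
Step 17: reserve R10 B 9 -> on_hand[A=45 B=28] avail[A=45 B=12] open={R10,R7,R8}
Step 18: commit R7 -> on_hand[A=45 B=27] avail[A=45 B=12] open={R10,R8}
Step 19: commit R8 -> on_hand[A=45 B=21] avail[A=45 B=12] open={R10}
Step 20: reserve R11 A 9 -> on_hand[A=45 B=21] avail[A=36 B=12] open={R10,R11}
Step 21: reserve R12 A 9 -> on_hand[A=45 B=21] avail[A=27 B=12] open={R10,R11,R12}
Step 22: reserve R13 A 2 -> on_hand[A=45 B=21] avail[A=25 B=12] open={R10,R11,R12,R13}
Step 23: reserve R14 B 9 -> on_hand[A=45 B=21] avail[A=25 B=3] open={R10,R11,R12,R13,R14}
Step 24: reserve R15 B 2 -> on_hand[A=45 B=21] avail[A=25 B=1] open={R10,R11,R12,R13,R14,R15}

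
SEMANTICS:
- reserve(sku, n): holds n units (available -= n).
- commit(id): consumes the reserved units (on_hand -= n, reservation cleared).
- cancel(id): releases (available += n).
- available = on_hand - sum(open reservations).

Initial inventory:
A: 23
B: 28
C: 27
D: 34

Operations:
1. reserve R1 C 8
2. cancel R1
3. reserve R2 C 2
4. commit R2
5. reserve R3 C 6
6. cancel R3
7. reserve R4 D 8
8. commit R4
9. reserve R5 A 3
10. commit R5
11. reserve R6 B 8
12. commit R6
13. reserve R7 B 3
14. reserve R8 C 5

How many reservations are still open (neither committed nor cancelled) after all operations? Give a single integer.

Answer: 2

Derivation:
Step 1: reserve R1 C 8 -> on_hand[A=23 B=28 C=27 D=34] avail[A=23 B=28 C=19 D=34] open={R1}
Step 2: cancel R1 -> on_hand[A=23 B=28 C=27 D=34] avail[A=23 B=28 C=27 D=34] open={}
Step 3: reserve R2 C 2 -> on_hand[A=23 B=28 C=27 D=34] avail[A=23 B=28 C=25 D=34] open={R2}
Step 4: commit R2 -> on_hand[A=23 B=28 C=25 D=34] avail[A=23 B=28 C=25 D=34] open={}
Step 5: reserve R3 C 6 -> on_hand[A=23 B=28 C=25 D=34] avail[A=23 B=28 C=19 D=34] open={R3}
Step 6: cancel R3 -> on_hand[A=23 B=28 C=25 D=34] avail[A=23 B=28 C=25 D=34] open={}
Step 7: reserve R4 D 8 -> on_hand[A=23 B=28 C=25 D=34] avail[A=23 B=28 C=25 D=26] open={R4}
Step 8: commit R4 -> on_hand[A=23 B=28 C=25 D=26] avail[A=23 B=28 C=25 D=26] open={}
Step 9: reserve R5 A 3 -> on_hand[A=23 B=28 C=25 D=26] avail[A=20 B=28 C=25 D=26] open={R5}
Step 10: commit R5 -> on_hand[A=20 B=28 C=25 D=26] avail[A=20 B=28 C=25 D=26] open={}
Step 11: reserve R6 B 8 -> on_hand[A=20 B=28 C=25 D=26] avail[A=20 B=20 C=25 D=26] open={R6}
Step 12: commit R6 -> on_hand[A=20 B=20 C=25 D=26] avail[A=20 B=20 C=25 D=26] open={}
Step 13: reserve R7 B 3 -> on_hand[A=20 B=20 C=25 D=26] avail[A=20 B=17 C=25 D=26] open={R7}
Step 14: reserve R8 C 5 -> on_hand[A=20 B=20 C=25 D=26] avail[A=20 B=17 C=20 D=26] open={R7,R8}
Open reservations: ['R7', 'R8'] -> 2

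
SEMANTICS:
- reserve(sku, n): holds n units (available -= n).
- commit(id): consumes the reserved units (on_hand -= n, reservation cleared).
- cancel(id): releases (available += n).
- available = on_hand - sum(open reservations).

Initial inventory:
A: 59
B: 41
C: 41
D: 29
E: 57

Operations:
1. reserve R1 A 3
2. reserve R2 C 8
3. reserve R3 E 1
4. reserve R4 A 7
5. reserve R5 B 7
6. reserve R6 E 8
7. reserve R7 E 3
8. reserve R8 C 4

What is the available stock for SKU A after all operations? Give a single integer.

Answer: 49

Derivation:
Step 1: reserve R1 A 3 -> on_hand[A=59 B=41 C=41 D=29 E=57] avail[A=56 B=41 C=41 D=29 E=57] open={R1}
Step 2: reserve R2 C 8 -> on_hand[A=59 B=41 C=41 D=29 E=57] avail[A=56 B=41 C=33 D=29 E=57] open={R1,R2}
Step 3: reserve R3 E 1 -> on_hand[A=59 B=41 C=41 D=29 E=57] avail[A=56 B=41 C=33 D=29 E=56] open={R1,R2,R3}
Step 4: reserve R4 A 7 -> on_hand[A=59 B=41 C=41 D=29 E=57] avail[A=49 B=41 C=33 D=29 E=56] open={R1,R2,R3,R4}
Step 5: reserve R5 B 7 -> on_hand[A=59 B=41 C=41 D=29 E=57] avail[A=49 B=34 C=33 D=29 E=56] open={R1,R2,R3,R4,R5}
Step 6: reserve R6 E 8 -> on_hand[A=59 B=41 C=41 D=29 E=57] avail[A=49 B=34 C=33 D=29 E=48] open={R1,R2,R3,R4,R5,R6}
Step 7: reserve R7 E 3 -> on_hand[A=59 B=41 C=41 D=29 E=57] avail[A=49 B=34 C=33 D=29 E=45] open={R1,R2,R3,R4,R5,R6,R7}
Step 8: reserve R8 C 4 -> on_hand[A=59 B=41 C=41 D=29 E=57] avail[A=49 B=34 C=29 D=29 E=45] open={R1,R2,R3,R4,R5,R6,R7,R8}
Final available[A] = 49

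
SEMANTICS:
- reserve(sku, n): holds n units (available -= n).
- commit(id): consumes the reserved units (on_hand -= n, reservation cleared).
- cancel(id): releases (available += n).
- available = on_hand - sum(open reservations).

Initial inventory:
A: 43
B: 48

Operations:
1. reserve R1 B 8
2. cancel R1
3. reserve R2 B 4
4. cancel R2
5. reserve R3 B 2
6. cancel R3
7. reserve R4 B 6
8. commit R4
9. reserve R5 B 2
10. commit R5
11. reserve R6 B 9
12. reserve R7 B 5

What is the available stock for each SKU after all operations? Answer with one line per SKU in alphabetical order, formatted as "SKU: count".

Answer: A: 43
B: 26

Derivation:
Step 1: reserve R1 B 8 -> on_hand[A=43 B=48] avail[A=43 B=40] open={R1}
Step 2: cancel R1 -> on_hand[A=43 B=48] avail[A=43 B=48] open={}
Step 3: reserve R2 B 4 -> on_hand[A=43 B=48] avail[A=43 B=44] open={R2}
Step 4: cancel R2 -> on_hand[A=43 B=48] avail[A=43 B=48] open={}
Step 5: reserve R3 B 2 -> on_hand[A=43 B=48] avail[A=43 B=46] open={R3}
Step 6: cancel R3 -> on_hand[A=43 B=48] avail[A=43 B=48] open={}
Step 7: reserve R4 B 6 -> on_hand[A=43 B=48] avail[A=43 B=42] open={R4}
Step 8: commit R4 -> on_hand[A=43 B=42] avail[A=43 B=42] open={}
Step 9: reserve R5 B 2 -> on_hand[A=43 B=42] avail[A=43 B=40] open={R5}
Step 10: commit R5 -> on_hand[A=43 B=40] avail[A=43 B=40] open={}
Step 11: reserve R6 B 9 -> on_hand[A=43 B=40] avail[A=43 B=31] open={R6}
Step 12: reserve R7 B 5 -> on_hand[A=43 B=40] avail[A=43 B=26] open={R6,R7}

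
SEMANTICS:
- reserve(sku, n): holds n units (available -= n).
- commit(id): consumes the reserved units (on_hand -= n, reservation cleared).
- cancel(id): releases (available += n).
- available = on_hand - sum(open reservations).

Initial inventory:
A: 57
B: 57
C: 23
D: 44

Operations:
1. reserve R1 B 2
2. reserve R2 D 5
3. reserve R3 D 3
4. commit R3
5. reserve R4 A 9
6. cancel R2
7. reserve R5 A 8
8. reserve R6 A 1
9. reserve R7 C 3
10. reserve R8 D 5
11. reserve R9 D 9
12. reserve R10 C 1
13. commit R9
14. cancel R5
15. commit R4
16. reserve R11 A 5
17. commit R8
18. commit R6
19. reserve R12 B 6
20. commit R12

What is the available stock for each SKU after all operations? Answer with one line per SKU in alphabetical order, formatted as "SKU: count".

Step 1: reserve R1 B 2 -> on_hand[A=57 B=57 C=23 D=44] avail[A=57 B=55 C=23 D=44] open={R1}
Step 2: reserve R2 D 5 -> on_hand[A=57 B=57 C=23 D=44] avail[A=57 B=55 C=23 D=39] open={R1,R2}
Step 3: reserve R3 D 3 -> on_hand[A=57 B=57 C=23 D=44] avail[A=57 B=55 C=23 D=36] open={R1,R2,R3}
Step 4: commit R3 -> on_hand[A=57 B=57 C=23 D=41] avail[A=57 B=55 C=23 D=36] open={R1,R2}
Step 5: reserve R4 A 9 -> on_hand[A=57 B=57 C=23 D=41] avail[A=48 B=55 C=23 D=36] open={R1,R2,R4}
Step 6: cancel R2 -> on_hand[A=57 B=57 C=23 D=41] avail[A=48 B=55 C=23 D=41] open={R1,R4}
Step 7: reserve R5 A 8 -> on_hand[A=57 B=57 C=23 D=41] avail[A=40 B=55 C=23 D=41] open={R1,R4,R5}
Step 8: reserve R6 A 1 -> on_hand[A=57 B=57 C=23 D=41] avail[A=39 B=55 C=23 D=41] open={R1,R4,R5,R6}
Step 9: reserve R7 C 3 -> on_hand[A=57 B=57 C=23 D=41] avail[A=39 B=55 C=20 D=41] open={R1,R4,R5,R6,R7}
Step 10: reserve R8 D 5 -> on_hand[A=57 B=57 C=23 D=41] avail[A=39 B=55 C=20 D=36] open={R1,R4,R5,R6,R7,R8}
Step 11: reserve R9 D 9 -> on_hand[A=57 B=57 C=23 D=41] avail[A=39 B=55 C=20 D=27] open={R1,R4,R5,R6,R7,R8,R9}
Step 12: reserve R10 C 1 -> on_hand[A=57 B=57 C=23 D=41] avail[A=39 B=55 C=19 D=27] open={R1,R10,R4,R5,R6,R7,R8,R9}
Step 13: commit R9 -> on_hand[A=57 B=57 C=23 D=32] avail[A=39 B=55 C=19 D=27] open={R1,R10,R4,R5,R6,R7,R8}
Step 14: cancel R5 -> on_hand[A=57 B=57 C=23 D=32] avail[A=47 B=55 C=19 D=27] open={R1,R10,R4,R6,R7,R8}
Step 15: commit R4 -> on_hand[A=48 B=57 C=23 D=32] avail[A=47 B=55 C=19 D=27] open={R1,R10,R6,R7,R8}
Step 16: reserve R11 A 5 -> on_hand[A=48 B=57 C=23 D=32] avail[A=42 B=55 C=19 D=27] open={R1,R10,R11,R6,R7,R8}
Step 17: commit R8 -> on_hand[A=48 B=57 C=23 D=27] avail[A=42 B=55 C=19 D=27] open={R1,R10,R11,R6,R7}
Step 18: commit R6 -> on_hand[A=47 B=57 C=23 D=27] avail[A=42 B=55 C=19 D=27] open={R1,R10,R11,R7}
Step 19: reserve R12 B 6 -> on_hand[A=47 B=57 C=23 D=27] avail[A=42 B=49 C=19 D=27] open={R1,R10,R11,R12,R7}
Step 20: commit R12 -> on_hand[A=47 B=51 C=23 D=27] avail[A=42 B=49 C=19 D=27] open={R1,R10,R11,R7}

Answer: A: 42
B: 49
C: 19
D: 27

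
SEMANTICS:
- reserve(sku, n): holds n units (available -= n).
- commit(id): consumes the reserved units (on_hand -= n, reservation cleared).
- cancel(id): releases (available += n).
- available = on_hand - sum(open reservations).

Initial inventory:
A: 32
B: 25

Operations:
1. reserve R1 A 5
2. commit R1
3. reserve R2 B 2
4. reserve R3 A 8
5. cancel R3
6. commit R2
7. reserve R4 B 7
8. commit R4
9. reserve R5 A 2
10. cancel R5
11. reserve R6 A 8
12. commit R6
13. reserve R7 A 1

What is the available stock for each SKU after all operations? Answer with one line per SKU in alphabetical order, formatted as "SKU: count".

Step 1: reserve R1 A 5 -> on_hand[A=32 B=25] avail[A=27 B=25] open={R1}
Step 2: commit R1 -> on_hand[A=27 B=25] avail[A=27 B=25] open={}
Step 3: reserve R2 B 2 -> on_hand[A=27 B=25] avail[A=27 B=23] open={R2}
Step 4: reserve R3 A 8 -> on_hand[A=27 B=25] avail[A=19 B=23] open={R2,R3}
Step 5: cancel R3 -> on_hand[A=27 B=25] avail[A=27 B=23] open={R2}
Step 6: commit R2 -> on_hand[A=27 B=23] avail[A=27 B=23] open={}
Step 7: reserve R4 B 7 -> on_hand[A=27 B=23] avail[A=27 B=16] open={R4}
Step 8: commit R4 -> on_hand[A=27 B=16] avail[A=27 B=16] open={}
Step 9: reserve R5 A 2 -> on_hand[A=27 B=16] avail[A=25 B=16] open={R5}
Step 10: cancel R5 -> on_hand[A=27 B=16] avail[A=27 B=16] open={}
Step 11: reserve R6 A 8 -> on_hand[A=27 B=16] avail[A=19 B=16] open={R6}
Step 12: commit R6 -> on_hand[A=19 B=16] avail[A=19 B=16] open={}
Step 13: reserve R7 A 1 -> on_hand[A=19 B=16] avail[A=18 B=16] open={R7}

Answer: A: 18
B: 16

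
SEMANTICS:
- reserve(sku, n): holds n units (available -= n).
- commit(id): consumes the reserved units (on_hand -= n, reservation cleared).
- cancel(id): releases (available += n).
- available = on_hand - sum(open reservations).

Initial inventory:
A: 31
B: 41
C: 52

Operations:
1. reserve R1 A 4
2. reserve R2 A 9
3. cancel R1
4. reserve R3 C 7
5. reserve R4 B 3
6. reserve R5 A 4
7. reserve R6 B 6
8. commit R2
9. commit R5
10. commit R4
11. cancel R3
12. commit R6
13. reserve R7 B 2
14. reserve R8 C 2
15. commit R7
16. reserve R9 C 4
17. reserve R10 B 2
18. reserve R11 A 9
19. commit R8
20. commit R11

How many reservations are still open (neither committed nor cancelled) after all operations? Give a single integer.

Answer: 2

Derivation:
Step 1: reserve R1 A 4 -> on_hand[A=31 B=41 C=52] avail[A=27 B=41 C=52] open={R1}
Step 2: reserve R2 A 9 -> on_hand[A=31 B=41 C=52] avail[A=18 B=41 C=52] open={R1,R2}
Step 3: cancel R1 -> on_hand[A=31 B=41 C=52] avail[A=22 B=41 C=52] open={R2}
Step 4: reserve R3 C 7 -> on_hand[A=31 B=41 C=52] avail[A=22 B=41 C=45] open={R2,R3}
Step 5: reserve R4 B 3 -> on_hand[A=31 B=41 C=52] avail[A=22 B=38 C=45] open={R2,R3,R4}
Step 6: reserve R5 A 4 -> on_hand[A=31 B=41 C=52] avail[A=18 B=38 C=45] open={R2,R3,R4,R5}
Step 7: reserve R6 B 6 -> on_hand[A=31 B=41 C=52] avail[A=18 B=32 C=45] open={R2,R3,R4,R5,R6}
Step 8: commit R2 -> on_hand[A=22 B=41 C=52] avail[A=18 B=32 C=45] open={R3,R4,R5,R6}
Step 9: commit R5 -> on_hand[A=18 B=41 C=52] avail[A=18 B=32 C=45] open={R3,R4,R6}
Step 10: commit R4 -> on_hand[A=18 B=38 C=52] avail[A=18 B=32 C=45] open={R3,R6}
Step 11: cancel R3 -> on_hand[A=18 B=38 C=52] avail[A=18 B=32 C=52] open={R6}
Step 12: commit R6 -> on_hand[A=18 B=32 C=52] avail[A=18 B=32 C=52] open={}
Step 13: reserve R7 B 2 -> on_hand[A=18 B=32 C=52] avail[A=18 B=30 C=52] open={R7}
Step 14: reserve R8 C 2 -> on_hand[A=18 B=32 C=52] avail[A=18 B=30 C=50] open={R7,R8}
Step 15: commit R7 -> on_hand[A=18 B=30 C=52] avail[A=18 B=30 C=50] open={R8}
Step 16: reserve R9 C 4 -> on_hand[A=18 B=30 C=52] avail[A=18 B=30 C=46] open={R8,R9}
Step 17: reserve R10 B 2 -> on_hand[A=18 B=30 C=52] avail[A=18 B=28 C=46] open={R10,R8,R9}
Step 18: reserve R11 A 9 -> on_hand[A=18 B=30 C=52] avail[A=9 B=28 C=46] open={R10,R11,R8,R9}
Step 19: commit R8 -> on_hand[A=18 B=30 C=50] avail[A=9 B=28 C=46] open={R10,R11,R9}
Step 20: commit R11 -> on_hand[A=9 B=30 C=50] avail[A=9 B=28 C=46] open={R10,R9}
Open reservations: ['R10', 'R9'] -> 2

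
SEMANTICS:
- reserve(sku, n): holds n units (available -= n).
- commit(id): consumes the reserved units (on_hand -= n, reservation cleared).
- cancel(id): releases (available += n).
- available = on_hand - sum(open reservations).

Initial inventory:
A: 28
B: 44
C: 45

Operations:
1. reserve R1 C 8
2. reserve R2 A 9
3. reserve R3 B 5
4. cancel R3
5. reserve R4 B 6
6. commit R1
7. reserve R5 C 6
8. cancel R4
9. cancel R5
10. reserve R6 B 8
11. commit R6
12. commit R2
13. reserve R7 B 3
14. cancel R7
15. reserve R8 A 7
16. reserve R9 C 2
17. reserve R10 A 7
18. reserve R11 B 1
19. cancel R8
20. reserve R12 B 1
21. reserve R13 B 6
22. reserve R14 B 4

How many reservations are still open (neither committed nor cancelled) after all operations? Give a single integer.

Step 1: reserve R1 C 8 -> on_hand[A=28 B=44 C=45] avail[A=28 B=44 C=37] open={R1}
Step 2: reserve R2 A 9 -> on_hand[A=28 B=44 C=45] avail[A=19 B=44 C=37] open={R1,R2}
Step 3: reserve R3 B 5 -> on_hand[A=28 B=44 C=45] avail[A=19 B=39 C=37] open={R1,R2,R3}
Step 4: cancel R3 -> on_hand[A=28 B=44 C=45] avail[A=19 B=44 C=37] open={R1,R2}
Step 5: reserve R4 B 6 -> on_hand[A=28 B=44 C=45] avail[A=19 B=38 C=37] open={R1,R2,R4}
Step 6: commit R1 -> on_hand[A=28 B=44 C=37] avail[A=19 B=38 C=37] open={R2,R4}
Step 7: reserve R5 C 6 -> on_hand[A=28 B=44 C=37] avail[A=19 B=38 C=31] open={R2,R4,R5}
Step 8: cancel R4 -> on_hand[A=28 B=44 C=37] avail[A=19 B=44 C=31] open={R2,R5}
Step 9: cancel R5 -> on_hand[A=28 B=44 C=37] avail[A=19 B=44 C=37] open={R2}
Step 10: reserve R6 B 8 -> on_hand[A=28 B=44 C=37] avail[A=19 B=36 C=37] open={R2,R6}
Step 11: commit R6 -> on_hand[A=28 B=36 C=37] avail[A=19 B=36 C=37] open={R2}
Step 12: commit R2 -> on_hand[A=19 B=36 C=37] avail[A=19 B=36 C=37] open={}
Step 13: reserve R7 B 3 -> on_hand[A=19 B=36 C=37] avail[A=19 B=33 C=37] open={R7}
Step 14: cancel R7 -> on_hand[A=19 B=36 C=37] avail[A=19 B=36 C=37] open={}
Step 15: reserve R8 A 7 -> on_hand[A=19 B=36 C=37] avail[A=12 B=36 C=37] open={R8}
Step 16: reserve R9 C 2 -> on_hand[A=19 B=36 C=37] avail[A=12 B=36 C=35] open={R8,R9}
Step 17: reserve R10 A 7 -> on_hand[A=19 B=36 C=37] avail[A=5 B=36 C=35] open={R10,R8,R9}
Step 18: reserve R11 B 1 -> on_hand[A=19 B=36 C=37] avail[A=5 B=35 C=35] open={R10,R11,R8,R9}
Step 19: cancel R8 -> on_hand[A=19 B=36 C=37] avail[A=12 B=35 C=35] open={R10,R11,R9}
Step 20: reserve R12 B 1 -> on_hand[A=19 B=36 C=37] avail[A=12 B=34 C=35] open={R10,R11,R12,R9}
Step 21: reserve R13 B 6 -> on_hand[A=19 B=36 C=37] avail[A=12 B=28 C=35] open={R10,R11,R12,R13,R9}
Step 22: reserve R14 B 4 -> on_hand[A=19 B=36 C=37] avail[A=12 B=24 C=35] open={R10,R11,R12,R13,R14,R9}
Open reservations: ['R10', 'R11', 'R12', 'R13', 'R14', 'R9'] -> 6

Answer: 6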